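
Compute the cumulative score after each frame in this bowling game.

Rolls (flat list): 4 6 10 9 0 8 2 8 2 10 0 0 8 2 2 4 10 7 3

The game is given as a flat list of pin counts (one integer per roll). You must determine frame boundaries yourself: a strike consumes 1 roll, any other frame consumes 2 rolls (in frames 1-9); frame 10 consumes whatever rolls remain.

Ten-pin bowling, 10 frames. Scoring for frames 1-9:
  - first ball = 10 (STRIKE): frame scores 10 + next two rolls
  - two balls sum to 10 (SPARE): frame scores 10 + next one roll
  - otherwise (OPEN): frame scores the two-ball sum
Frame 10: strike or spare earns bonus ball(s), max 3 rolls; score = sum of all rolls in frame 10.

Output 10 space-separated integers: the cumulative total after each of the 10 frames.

Answer: 20 39 48 66 86 96 96 108 114 134

Derivation:
Frame 1: SPARE (4+6=10). 10 + next roll (10) = 20. Cumulative: 20
Frame 2: STRIKE. 10 + next two rolls (9+0) = 19. Cumulative: 39
Frame 3: OPEN (9+0=9). Cumulative: 48
Frame 4: SPARE (8+2=10). 10 + next roll (8) = 18. Cumulative: 66
Frame 5: SPARE (8+2=10). 10 + next roll (10) = 20. Cumulative: 86
Frame 6: STRIKE. 10 + next two rolls (0+0) = 10. Cumulative: 96
Frame 7: OPEN (0+0=0). Cumulative: 96
Frame 8: SPARE (8+2=10). 10 + next roll (2) = 12. Cumulative: 108
Frame 9: OPEN (2+4=6). Cumulative: 114
Frame 10: STRIKE. Sum of all frame-10 rolls (10+7+3) = 20. Cumulative: 134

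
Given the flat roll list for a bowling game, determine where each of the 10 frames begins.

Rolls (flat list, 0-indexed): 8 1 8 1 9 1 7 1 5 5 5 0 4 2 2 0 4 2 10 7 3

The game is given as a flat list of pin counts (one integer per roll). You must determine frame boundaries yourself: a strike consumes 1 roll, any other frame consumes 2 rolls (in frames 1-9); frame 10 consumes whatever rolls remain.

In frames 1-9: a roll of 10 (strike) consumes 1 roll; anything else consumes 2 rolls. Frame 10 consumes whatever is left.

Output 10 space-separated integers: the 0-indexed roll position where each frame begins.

Frame 1 starts at roll index 0: rolls=8,1 (sum=9), consumes 2 rolls
Frame 2 starts at roll index 2: rolls=8,1 (sum=9), consumes 2 rolls
Frame 3 starts at roll index 4: rolls=9,1 (sum=10), consumes 2 rolls
Frame 4 starts at roll index 6: rolls=7,1 (sum=8), consumes 2 rolls
Frame 5 starts at roll index 8: rolls=5,5 (sum=10), consumes 2 rolls
Frame 6 starts at roll index 10: rolls=5,0 (sum=5), consumes 2 rolls
Frame 7 starts at roll index 12: rolls=4,2 (sum=6), consumes 2 rolls
Frame 8 starts at roll index 14: rolls=2,0 (sum=2), consumes 2 rolls
Frame 9 starts at roll index 16: rolls=4,2 (sum=6), consumes 2 rolls
Frame 10 starts at roll index 18: 3 remaining rolls

Answer: 0 2 4 6 8 10 12 14 16 18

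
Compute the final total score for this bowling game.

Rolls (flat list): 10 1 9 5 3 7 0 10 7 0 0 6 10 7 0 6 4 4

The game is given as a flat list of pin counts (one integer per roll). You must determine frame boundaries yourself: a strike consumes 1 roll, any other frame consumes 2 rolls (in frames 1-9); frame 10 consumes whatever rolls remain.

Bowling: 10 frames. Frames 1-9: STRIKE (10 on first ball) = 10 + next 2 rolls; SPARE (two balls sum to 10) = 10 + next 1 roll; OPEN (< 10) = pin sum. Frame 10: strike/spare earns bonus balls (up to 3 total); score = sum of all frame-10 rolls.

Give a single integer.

Frame 1: STRIKE. 10 + next two rolls (1+9) = 20. Cumulative: 20
Frame 2: SPARE (1+9=10). 10 + next roll (5) = 15. Cumulative: 35
Frame 3: OPEN (5+3=8). Cumulative: 43
Frame 4: OPEN (7+0=7). Cumulative: 50
Frame 5: STRIKE. 10 + next two rolls (7+0) = 17. Cumulative: 67
Frame 6: OPEN (7+0=7). Cumulative: 74
Frame 7: OPEN (0+6=6). Cumulative: 80
Frame 8: STRIKE. 10 + next two rolls (7+0) = 17. Cumulative: 97
Frame 9: OPEN (7+0=7). Cumulative: 104
Frame 10: SPARE. Sum of all frame-10 rolls (6+4+4) = 14. Cumulative: 118

Answer: 118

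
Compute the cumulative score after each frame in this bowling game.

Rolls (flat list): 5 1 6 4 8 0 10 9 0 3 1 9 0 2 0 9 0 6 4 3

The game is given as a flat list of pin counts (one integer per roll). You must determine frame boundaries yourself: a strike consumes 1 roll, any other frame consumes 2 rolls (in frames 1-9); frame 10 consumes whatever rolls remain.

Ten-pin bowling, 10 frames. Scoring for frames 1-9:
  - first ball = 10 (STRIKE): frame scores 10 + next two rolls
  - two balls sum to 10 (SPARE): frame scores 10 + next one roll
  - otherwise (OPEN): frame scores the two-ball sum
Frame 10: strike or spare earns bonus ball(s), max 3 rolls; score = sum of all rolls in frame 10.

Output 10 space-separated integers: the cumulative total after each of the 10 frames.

Frame 1: OPEN (5+1=6). Cumulative: 6
Frame 2: SPARE (6+4=10). 10 + next roll (8) = 18. Cumulative: 24
Frame 3: OPEN (8+0=8). Cumulative: 32
Frame 4: STRIKE. 10 + next two rolls (9+0) = 19. Cumulative: 51
Frame 5: OPEN (9+0=9). Cumulative: 60
Frame 6: OPEN (3+1=4). Cumulative: 64
Frame 7: OPEN (9+0=9). Cumulative: 73
Frame 8: OPEN (2+0=2). Cumulative: 75
Frame 9: OPEN (9+0=9). Cumulative: 84
Frame 10: SPARE. Sum of all frame-10 rolls (6+4+3) = 13. Cumulative: 97

Answer: 6 24 32 51 60 64 73 75 84 97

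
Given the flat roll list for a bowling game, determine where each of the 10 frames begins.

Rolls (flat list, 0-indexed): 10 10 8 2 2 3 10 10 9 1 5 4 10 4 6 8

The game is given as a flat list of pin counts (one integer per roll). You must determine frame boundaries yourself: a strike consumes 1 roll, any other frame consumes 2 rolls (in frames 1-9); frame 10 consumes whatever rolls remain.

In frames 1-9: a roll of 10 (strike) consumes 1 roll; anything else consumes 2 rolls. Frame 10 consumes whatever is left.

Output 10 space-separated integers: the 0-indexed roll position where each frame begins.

Frame 1 starts at roll index 0: roll=10 (strike), consumes 1 roll
Frame 2 starts at roll index 1: roll=10 (strike), consumes 1 roll
Frame 3 starts at roll index 2: rolls=8,2 (sum=10), consumes 2 rolls
Frame 4 starts at roll index 4: rolls=2,3 (sum=5), consumes 2 rolls
Frame 5 starts at roll index 6: roll=10 (strike), consumes 1 roll
Frame 6 starts at roll index 7: roll=10 (strike), consumes 1 roll
Frame 7 starts at roll index 8: rolls=9,1 (sum=10), consumes 2 rolls
Frame 8 starts at roll index 10: rolls=5,4 (sum=9), consumes 2 rolls
Frame 9 starts at roll index 12: roll=10 (strike), consumes 1 roll
Frame 10 starts at roll index 13: 3 remaining rolls

Answer: 0 1 2 4 6 7 8 10 12 13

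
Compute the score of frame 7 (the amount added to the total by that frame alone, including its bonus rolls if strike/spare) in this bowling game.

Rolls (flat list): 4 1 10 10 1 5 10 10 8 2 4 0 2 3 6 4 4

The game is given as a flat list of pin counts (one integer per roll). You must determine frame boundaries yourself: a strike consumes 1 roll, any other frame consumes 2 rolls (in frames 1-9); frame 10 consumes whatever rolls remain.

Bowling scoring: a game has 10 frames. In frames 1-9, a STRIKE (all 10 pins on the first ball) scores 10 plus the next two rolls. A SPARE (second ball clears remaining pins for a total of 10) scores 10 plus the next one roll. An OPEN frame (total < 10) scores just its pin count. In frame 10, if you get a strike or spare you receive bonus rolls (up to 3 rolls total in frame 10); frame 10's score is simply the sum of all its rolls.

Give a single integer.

Frame 1: OPEN (4+1=5). Cumulative: 5
Frame 2: STRIKE. 10 + next two rolls (10+1) = 21. Cumulative: 26
Frame 3: STRIKE. 10 + next two rolls (1+5) = 16. Cumulative: 42
Frame 4: OPEN (1+5=6). Cumulative: 48
Frame 5: STRIKE. 10 + next two rolls (10+8) = 28. Cumulative: 76
Frame 6: STRIKE. 10 + next two rolls (8+2) = 20. Cumulative: 96
Frame 7: SPARE (8+2=10). 10 + next roll (4) = 14. Cumulative: 110
Frame 8: OPEN (4+0=4). Cumulative: 114
Frame 9: OPEN (2+3=5). Cumulative: 119

Answer: 14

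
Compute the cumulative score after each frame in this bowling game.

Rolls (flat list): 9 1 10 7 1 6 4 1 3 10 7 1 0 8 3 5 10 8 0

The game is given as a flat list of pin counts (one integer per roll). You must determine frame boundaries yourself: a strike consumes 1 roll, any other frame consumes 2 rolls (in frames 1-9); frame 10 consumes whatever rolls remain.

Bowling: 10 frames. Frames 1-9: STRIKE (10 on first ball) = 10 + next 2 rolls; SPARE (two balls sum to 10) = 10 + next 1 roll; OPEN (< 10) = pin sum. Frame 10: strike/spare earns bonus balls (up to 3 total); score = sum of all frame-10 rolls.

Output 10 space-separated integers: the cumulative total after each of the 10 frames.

Answer: 20 38 46 57 61 79 87 95 103 121

Derivation:
Frame 1: SPARE (9+1=10). 10 + next roll (10) = 20. Cumulative: 20
Frame 2: STRIKE. 10 + next two rolls (7+1) = 18. Cumulative: 38
Frame 3: OPEN (7+1=8). Cumulative: 46
Frame 4: SPARE (6+4=10). 10 + next roll (1) = 11. Cumulative: 57
Frame 5: OPEN (1+3=4). Cumulative: 61
Frame 6: STRIKE. 10 + next two rolls (7+1) = 18. Cumulative: 79
Frame 7: OPEN (7+1=8). Cumulative: 87
Frame 8: OPEN (0+8=8). Cumulative: 95
Frame 9: OPEN (3+5=8). Cumulative: 103
Frame 10: STRIKE. Sum of all frame-10 rolls (10+8+0) = 18. Cumulative: 121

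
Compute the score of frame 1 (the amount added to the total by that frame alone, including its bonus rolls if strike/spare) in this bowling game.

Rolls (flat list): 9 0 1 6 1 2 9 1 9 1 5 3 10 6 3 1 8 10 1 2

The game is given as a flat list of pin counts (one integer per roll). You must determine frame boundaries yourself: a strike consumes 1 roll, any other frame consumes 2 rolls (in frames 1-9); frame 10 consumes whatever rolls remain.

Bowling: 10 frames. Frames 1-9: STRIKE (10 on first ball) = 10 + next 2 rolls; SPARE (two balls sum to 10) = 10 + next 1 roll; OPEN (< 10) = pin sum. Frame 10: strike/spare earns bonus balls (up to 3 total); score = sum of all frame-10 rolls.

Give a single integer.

Answer: 9

Derivation:
Frame 1: OPEN (9+0=9). Cumulative: 9
Frame 2: OPEN (1+6=7). Cumulative: 16
Frame 3: OPEN (1+2=3). Cumulative: 19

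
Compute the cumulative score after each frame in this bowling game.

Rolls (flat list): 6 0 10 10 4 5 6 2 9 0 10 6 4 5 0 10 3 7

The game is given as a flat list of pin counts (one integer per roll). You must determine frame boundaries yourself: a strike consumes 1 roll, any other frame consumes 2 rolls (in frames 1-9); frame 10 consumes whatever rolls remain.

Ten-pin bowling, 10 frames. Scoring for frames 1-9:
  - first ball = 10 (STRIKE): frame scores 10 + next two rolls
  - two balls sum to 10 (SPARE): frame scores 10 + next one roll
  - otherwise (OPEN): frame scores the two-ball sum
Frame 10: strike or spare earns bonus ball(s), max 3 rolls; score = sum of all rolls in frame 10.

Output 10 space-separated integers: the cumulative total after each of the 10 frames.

Frame 1: OPEN (6+0=6). Cumulative: 6
Frame 2: STRIKE. 10 + next two rolls (10+4) = 24. Cumulative: 30
Frame 3: STRIKE. 10 + next two rolls (4+5) = 19. Cumulative: 49
Frame 4: OPEN (4+5=9). Cumulative: 58
Frame 5: OPEN (6+2=8). Cumulative: 66
Frame 6: OPEN (9+0=9). Cumulative: 75
Frame 7: STRIKE. 10 + next two rolls (6+4) = 20. Cumulative: 95
Frame 8: SPARE (6+4=10). 10 + next roll (5) = 15. Cumulative: 110
Frame 9: OPEN (5+0=5). Cumulative: 115
Frame 10: STRIKE. Sum of all frame-10 rolls (10+3+7) = 20. Cumulative: 135

Answer: 6 30 49 58 66 75 95 110 115 135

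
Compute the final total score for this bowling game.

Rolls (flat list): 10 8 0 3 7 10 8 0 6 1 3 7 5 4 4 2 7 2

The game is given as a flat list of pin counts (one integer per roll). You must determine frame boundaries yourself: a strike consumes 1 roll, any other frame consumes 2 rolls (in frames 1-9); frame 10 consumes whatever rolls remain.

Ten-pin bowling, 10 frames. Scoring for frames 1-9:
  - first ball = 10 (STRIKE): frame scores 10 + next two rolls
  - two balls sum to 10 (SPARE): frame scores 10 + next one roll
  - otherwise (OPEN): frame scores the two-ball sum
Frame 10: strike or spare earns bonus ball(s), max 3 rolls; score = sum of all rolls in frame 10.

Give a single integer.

Answer: 118

Derivation:
Frame 1: STRIKE. 10 + next two rolls (8+0) = 18. Cumulative: 18
Frame 2: OPEN (8+0=8). Cumulative: 26
Frame 3: SPARE (3+7=10). 10 + next roll (10) = 20. Cumulative: 46
Frame 4: STRIKE. 10 + next two rolls (8+0) = 18. Cumulative: 64
Frame 5: OPEN (8+0=8). Cumulative: 72
Frame 6: OPEN (6+1=7). Cumulative: 79
Frame 7: SPARE (3+7=10). 10 + next roll (5) = 15. Cumulative: 94
Frame 8: OPEN (5+4=9). Cumulative: 103
Frame 9: OPEN (4+2=6). Cumulative: 109
Frame 10: OPEN. Sum of all frame-10 rolls (7+2) = 9. Cumulative: 118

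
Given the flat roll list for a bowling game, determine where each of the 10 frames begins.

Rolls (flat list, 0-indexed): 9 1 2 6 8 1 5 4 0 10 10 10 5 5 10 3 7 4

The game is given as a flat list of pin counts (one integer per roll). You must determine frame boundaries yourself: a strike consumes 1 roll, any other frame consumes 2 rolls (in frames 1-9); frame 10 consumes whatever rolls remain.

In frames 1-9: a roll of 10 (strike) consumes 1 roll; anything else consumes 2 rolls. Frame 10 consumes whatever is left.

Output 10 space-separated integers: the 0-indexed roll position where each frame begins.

Answer: 0 2 4 6 8 10 11 12 14 15

Derivation:
Frame 1 starts at roll index 0: rolls=9,1 (sum=10), consumes 2 rolls
Frame 2 starts at roll index 2: rolls=2,6 (sum=8), consumes 2 rolls
Frame 3 starts at roll index 4: rolls=8,1 (sum=9), consumes 2 rolls
Frame 4 starts at roll index 6: rolls=5,4 (sum=9), consumes 2 rolls
Frame 5 starts at roll index 8: rolls=0,10 (sum=10), consumes 2 rolls
Frame 6 starts at roll index 10: roll=10 (strike), consumes 1 roll
Frame 7 starts at roll index 11: roll=10 (strike), consumes 1 roll
Frame 8 starts at roll index 12: rolls=5,5 (sum=10), consumes 2 rolls
Frame 9 starts at roll index 14: roll=10 (strike), consumes 1 roll
Frame 10 starts at roll index 15: 3 remaining rolls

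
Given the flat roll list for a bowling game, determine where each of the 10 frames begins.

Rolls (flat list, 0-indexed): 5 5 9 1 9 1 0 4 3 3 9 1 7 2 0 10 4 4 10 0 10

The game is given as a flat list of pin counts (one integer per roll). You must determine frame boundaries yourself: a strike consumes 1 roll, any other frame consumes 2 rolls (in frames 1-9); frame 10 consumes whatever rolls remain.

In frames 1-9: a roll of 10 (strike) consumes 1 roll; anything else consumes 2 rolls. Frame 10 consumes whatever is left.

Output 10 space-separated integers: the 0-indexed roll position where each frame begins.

Frame 1 starts at roll index 0: rolls=5,5 (sum=10), consumes 2 rolls
Frame 2 starts at roll index 2: rolls=9,1 (sum=10), consumes 2 rolls
Frame 3 starts at roll index 4: rolls=9,1 (sum=10), consumes 2 rolls
Frame 4 starts at roll index 6: rolls=0,4 (sum=4), consumes 2 rolls
Frame 5 starts at roll index 8: rolls=3,3 (sum=6), consumes 2 rolls
Frame 6 starts at roll index 10: rolls=9,1 (sum=10), consumes 2 rolls
Frame 7 starts at roll index 12: rolls=7,2 (sum=9), consumes 2 rolls
Frame 8 starts at roll index 14: rolls=0,10 (sum=10), consumes 2 rolls
Frame 9 starts at roll index 16: rolls=4,4 (sum=8), consumes 2 rolls
Frame 10 starts at roll index 18: 3 remaining rolls

Answer: 0 2 4 6 8 10 12 14 16 18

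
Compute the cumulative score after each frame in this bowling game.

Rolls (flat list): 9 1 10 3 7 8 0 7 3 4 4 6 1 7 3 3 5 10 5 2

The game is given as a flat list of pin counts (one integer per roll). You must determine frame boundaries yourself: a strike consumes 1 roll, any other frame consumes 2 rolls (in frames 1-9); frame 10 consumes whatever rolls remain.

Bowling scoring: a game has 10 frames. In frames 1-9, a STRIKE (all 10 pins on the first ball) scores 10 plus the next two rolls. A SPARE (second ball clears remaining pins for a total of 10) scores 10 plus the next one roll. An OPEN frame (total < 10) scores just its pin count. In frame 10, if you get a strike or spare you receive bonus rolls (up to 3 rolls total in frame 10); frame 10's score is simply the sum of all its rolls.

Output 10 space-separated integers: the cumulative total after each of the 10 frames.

Answer: 20 40 58 66 80 88 95 108 116 133

Derivation:
Frame 1: SPARE (9+1=10). 10 + next roll (10) = 20. Cumulative: 20
Frame 2: STRIKE. 10 + next two rolls (3+7) = 20. Cumulative: 40
Frame 3: SPARE (3+7=10). 10 + next roll (8) = 18. Cumulative: 58
Frame 4: OPEN (8+0=8). Cumulative: 66
Frame 5: SPARE (7+3=10). 10 + next roll (4) = 14. Cumulative: 80
Frame 6: OPEN (4+4=8). Cumulative: 88
Frame 7: OPEN (6+1=7). Cumulative: 95
Frame 8: SPARE (7+3=10). 10 + next roll (3) = 13. Cumulative: 108
Frame 9: OPEN (3+5=8). Cumulative: 116
Frame 10: STRIKE. Sum of all frame-10 rolls (10+5+2) = 17. Cumulative: 133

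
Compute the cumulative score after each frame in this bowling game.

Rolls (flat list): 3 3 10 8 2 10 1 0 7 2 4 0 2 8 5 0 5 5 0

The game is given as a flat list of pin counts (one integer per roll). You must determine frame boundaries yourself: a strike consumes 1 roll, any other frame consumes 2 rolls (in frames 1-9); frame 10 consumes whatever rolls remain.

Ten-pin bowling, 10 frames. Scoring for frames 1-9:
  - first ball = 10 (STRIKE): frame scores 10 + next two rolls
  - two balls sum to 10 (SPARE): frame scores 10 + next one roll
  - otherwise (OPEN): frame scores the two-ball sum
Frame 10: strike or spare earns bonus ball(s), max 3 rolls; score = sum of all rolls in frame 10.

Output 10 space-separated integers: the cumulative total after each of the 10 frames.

Frame 1: OPEN (3+3=6). Cumulative: 6
Frame 2: STRIKE. 10 + next two rolls (8+2) = 20. Cumulative: 26
Frame 3: SPARE (8+2=10). 10 + next roll (10) = 20. Cumulative: 46
Frame 4: STRIKE. 10 + next two rolls (1+0) = 11. Cumulative: 57
Frame 5: OPEN (1+0=1). Cumulative: 58
Frame 6: OPEN (7+2=9). Cumulative: 67
Frame 7: OPEN (4+0=4). Cumulative: 71
Frame 8: SPARE (2+8=10). 10 + next roll (5) = 15. Cumulative: 86
Frame 9: OPEN (5+0=5). Cumulative: 91
Frame 10: SPARE. Sum of all frame-10 rolls (5+5+0) = 10. Cumulative: 101

Answer: 6 26 46 57 58 67 71 86 91 101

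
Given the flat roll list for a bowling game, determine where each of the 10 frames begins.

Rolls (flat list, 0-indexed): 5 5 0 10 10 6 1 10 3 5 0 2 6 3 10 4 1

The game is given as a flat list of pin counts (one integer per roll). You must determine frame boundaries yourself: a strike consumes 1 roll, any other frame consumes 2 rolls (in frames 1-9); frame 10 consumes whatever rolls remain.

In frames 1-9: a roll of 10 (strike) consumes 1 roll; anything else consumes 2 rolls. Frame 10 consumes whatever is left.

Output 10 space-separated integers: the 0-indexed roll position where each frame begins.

Frame 1 starts at roll index 0: rolls=5,5 (sum=10), consumes 2 rolls
Frame 2 starts at roll index 2: rolls=0,10 (sum=10), consumes 2 rolls
Frame 3 starts at roll index 4: roll=10 (strike), consumes 1 roll
Frame 4 starts at roll index 5: rolls=6,1 (sum=7), consumes 2 rolls
Frame 5 starts at roll index 7: roll=10 (strike), consumes 1 roll
Frame 6 starts at roll index 8: rolls=3,5 (sum=8), consumes 2 rolls
Frame 7 starts at roll index 10: rolls=0,2 (sum=2), consumes 2 rolls
Frame 8 starts at roll index 12: rolls=6,3 (sum=9), consumes 2 rolls
Frame 9 starts at roll index 14: roll=10 (strike), consumes 1 roll
Frame 10 starts at roll index 15: 2 remaining rolls

Answer: 0 2 4 5 7 8 10 12 14 15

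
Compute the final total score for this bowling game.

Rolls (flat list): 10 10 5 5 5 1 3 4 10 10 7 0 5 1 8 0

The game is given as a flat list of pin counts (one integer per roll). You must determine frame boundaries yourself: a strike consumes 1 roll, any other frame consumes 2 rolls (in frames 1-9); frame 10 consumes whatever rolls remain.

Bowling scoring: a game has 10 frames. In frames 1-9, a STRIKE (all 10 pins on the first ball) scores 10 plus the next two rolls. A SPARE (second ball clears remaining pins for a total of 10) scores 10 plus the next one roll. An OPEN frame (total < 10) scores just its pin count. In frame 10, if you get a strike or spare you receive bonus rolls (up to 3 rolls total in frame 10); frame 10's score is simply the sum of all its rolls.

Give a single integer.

Frame 1: STRIKE. 10 + next two rolls (10+5) = 25. Cumulative: 25
Frame 2: STRIKE. 10 + next two rolls (5+5) = 20. Cumulative: 45
Frame 3: SPARE (5+5=10). 10 + next roll (5) = 15. Cumulative: 60
Frame 4: OPEN (5+1=6). Cumulative: 66
Frame 5: OPEN (3+4=7). Cumulative: 73
Frame 6: STRIKE. 10 + next two rolls (10+7) = 27. Cumulative: 100
Frame 7: STRIKE. 10 + next two rolls (7+0) = 17. Cumulative: 117
Frame 8: OPEN (7+0=7). Cumulative: 124
Frame 9: OPEN (5+1=6). Cumulative: 130
Frame 10: OPEN. Sum of all frame-10 rolls (8+0) = 8. Cumulative: 138

Answer: 138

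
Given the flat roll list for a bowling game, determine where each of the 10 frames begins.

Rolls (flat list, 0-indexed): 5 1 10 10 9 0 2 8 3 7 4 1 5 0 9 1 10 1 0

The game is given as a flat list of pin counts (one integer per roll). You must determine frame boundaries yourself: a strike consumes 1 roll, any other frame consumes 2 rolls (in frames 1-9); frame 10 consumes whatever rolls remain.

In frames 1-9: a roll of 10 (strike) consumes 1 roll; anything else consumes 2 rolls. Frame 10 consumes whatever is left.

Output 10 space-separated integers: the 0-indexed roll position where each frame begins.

Frame 1 starts at roll index 0: rolls=5,1 (sum=6), consumes 2 rolls
Frame 2 starts at roll index 2: roll=10 (strike), consumes 1 roll
Frame 3 starts at roll index 3: roll=10 (strike), consumes 1 roll
Frame 4 starts at roll index 4: rolls=9,0 (sum=9), consumes 2 rolls
Frame 5 starts at roll index 6: rolls=2,8 (sum=10), consumes 2 rolls
Frame 6 starts at roll index 8: rolls=3,7 (sum=10), consumes 2 rolls
Frame 7 starts at roll index 10: rolls=4,1 (sum=5), consumes 2 rolls
Frame 8 starts at roll index 12: rolls=5,0 (sum=5), consumes 2 rolls
Frame 9 starts at roll index 14: rolls=9,1 (sum=10), consumes 2 rolls
Frame 10 starts at roll index 16: 3 remaining rolls

Answer: 0 2 3 4 6 8 10 12 14 16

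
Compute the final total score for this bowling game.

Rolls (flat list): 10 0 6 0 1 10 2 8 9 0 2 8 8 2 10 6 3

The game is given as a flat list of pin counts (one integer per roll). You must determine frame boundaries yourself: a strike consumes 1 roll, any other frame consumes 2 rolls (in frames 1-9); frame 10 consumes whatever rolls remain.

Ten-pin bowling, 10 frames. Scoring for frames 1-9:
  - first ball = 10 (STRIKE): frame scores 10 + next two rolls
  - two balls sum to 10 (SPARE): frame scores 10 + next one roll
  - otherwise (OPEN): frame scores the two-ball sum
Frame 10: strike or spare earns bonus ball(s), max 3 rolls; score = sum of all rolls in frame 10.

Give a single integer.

Frame 1: STRIKE. 10 + next two rolls (0+6) = 16. Cumulative: 16
Frame 2: OPEN (0+6=6). Cumulative: 22
Frame 3: OPEN (0+1=1). Cumulative: 23
Frame 4: STRIKE. 10 + next two rolls (2+8) = 20. Cumulative: 43
Frame 5: SPARE (2+8=10). 10 + next roll (9) = 19. Cumulative: 62
Frame 6: OPEN (9+0=9). Cumulative: 71
Frame 7: SPARE (2+8=10). 10 + next roll (8) = 18. Cumulative: 89
Frame 8: SPARE (8+2=10). 10 + next roll (10) = 20. Cumulative: 109
Frame 9: STRIKE. 10 + next two rolls (6+3) = 19. Cumulative: 128
Frame 10: OPEN. Sum of all frame-10 rolls (6+3) = 9. Cumulative: 137

Answer: 137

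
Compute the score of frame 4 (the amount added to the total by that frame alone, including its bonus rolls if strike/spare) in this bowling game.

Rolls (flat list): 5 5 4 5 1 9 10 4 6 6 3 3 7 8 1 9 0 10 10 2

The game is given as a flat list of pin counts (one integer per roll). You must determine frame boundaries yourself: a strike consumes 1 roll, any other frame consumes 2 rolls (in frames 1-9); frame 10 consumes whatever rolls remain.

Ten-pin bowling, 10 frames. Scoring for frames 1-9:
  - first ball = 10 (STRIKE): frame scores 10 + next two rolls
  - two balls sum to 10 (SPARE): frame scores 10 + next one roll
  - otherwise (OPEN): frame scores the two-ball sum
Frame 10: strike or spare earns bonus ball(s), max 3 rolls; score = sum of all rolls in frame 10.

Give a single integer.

Frame 1: SPARE (5+5=10). 10 + next roll (4) = 14. Cumulative: 14
Frame 2: OPEN (4+5=9). Cumulative: 23
Frame 3: SPARE (1+9=10). 10 + next roll (10) = 20. Cumulative: 43
Frame 4: STRIKE. 10 + next two rolls (4+6) = 20. Cumulative: 63
Frame 5: SPARE (4+6=10). 10 + next roll (6) = 16. Cumulative: 79
Frame 6: OPEN (6+3=9). Cumulative: 88

Answer: 20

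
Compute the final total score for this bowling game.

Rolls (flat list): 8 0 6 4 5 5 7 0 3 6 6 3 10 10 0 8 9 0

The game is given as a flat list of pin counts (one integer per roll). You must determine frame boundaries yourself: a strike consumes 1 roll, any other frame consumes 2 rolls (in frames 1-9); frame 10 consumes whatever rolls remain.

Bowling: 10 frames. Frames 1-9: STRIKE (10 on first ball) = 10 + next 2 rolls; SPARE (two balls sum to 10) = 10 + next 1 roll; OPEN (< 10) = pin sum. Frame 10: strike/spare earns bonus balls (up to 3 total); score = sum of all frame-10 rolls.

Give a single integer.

Frame 1: OPEN (8+0=8). Cumulative: 8
Frame 2: SPARE (6+4=10). 10 + next roll (5) = 15. Cumulative: 23
Frame 3: SPARE (5+5=10). 10 + next roll (7) = 17. Cumulative: 40
Frame 4: OPEN (7+0=7). Cumulative: 47
Frame 5: OPEN (3+6=9). Cumulative: 56
Frame 6: OPEN (6+3=9). Cumulative: 65
Frame 7: STRIKE. 10 + next two rolls (10+0) = 20. Cumulative: 85
Frame 8: STRIKE. 10 + next two rolls (0+8) = 18. Cumulative: 103
Frame 9: OPEN (0+8=8). Cumulative: 111
Frame 10: OPEN. Sum of all frame-10 rolls (9+0) = 9. Cumulative: 120

Answer: 120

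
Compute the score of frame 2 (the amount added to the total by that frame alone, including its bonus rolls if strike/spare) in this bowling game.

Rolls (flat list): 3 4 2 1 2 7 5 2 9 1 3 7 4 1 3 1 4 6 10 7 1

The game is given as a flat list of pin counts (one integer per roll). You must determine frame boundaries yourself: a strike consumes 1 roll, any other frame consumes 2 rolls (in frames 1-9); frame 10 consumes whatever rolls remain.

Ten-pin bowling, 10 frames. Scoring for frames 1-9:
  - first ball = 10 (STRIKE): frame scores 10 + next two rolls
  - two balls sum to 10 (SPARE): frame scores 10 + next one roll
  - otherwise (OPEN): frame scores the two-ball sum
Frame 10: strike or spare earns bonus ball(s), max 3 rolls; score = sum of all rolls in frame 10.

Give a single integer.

Answer: 3

Derivation:
Frame 1: OPEN (3+4=7). Cumulative: 7
Frame 2: OPEN (2+1=3). Cumulative: 10
Frame 3: OPEN (2+7=9). Cumulative: 19
Frame 4: OPEN (5+2=7). Cumulative: 26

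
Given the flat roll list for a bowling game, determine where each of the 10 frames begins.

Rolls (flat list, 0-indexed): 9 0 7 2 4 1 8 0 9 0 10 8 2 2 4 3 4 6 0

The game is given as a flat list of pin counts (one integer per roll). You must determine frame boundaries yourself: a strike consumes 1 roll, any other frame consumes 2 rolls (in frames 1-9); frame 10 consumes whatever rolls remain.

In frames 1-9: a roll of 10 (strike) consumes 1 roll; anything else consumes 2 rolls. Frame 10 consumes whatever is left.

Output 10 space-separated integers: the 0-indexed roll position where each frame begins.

Frame 1 starts at roll index 0: rolls=9,0 (sum=9), consumes 2 rolls
Frame 2 starts at roll index 2: rolls=7,2 (sum=9), consumes 2 rolls
Frame 3 starts at roll index 4: rolls=4,1 (sum=5), consumes 2 rolls
Frame 4 starts at roll index 6: rolls=8,0 (sum=8), consumes 2 rolls
Frame 5 starts at roll index 8: rolls=9,0 (sum=9), consumes 2 rolls
Frame 6 starts at roll index 10: roll=10 (strike), consumes 1 roll
Frame 7 starts at roll index 11: rolls=8,2 (sum=10), consumes 2 rolls
Frame 8 starts at roll index 13: rolls=2,4 (sum=6), consumes 2 rolls
Frame 9 starts at roll index 15: rolls=3,4 (sum=7), consumes 2 rolls
Frame 10 starts at roll index 17: 2 remaining rolls

Answer: 0 2 4 6 8 10 11 13 15 17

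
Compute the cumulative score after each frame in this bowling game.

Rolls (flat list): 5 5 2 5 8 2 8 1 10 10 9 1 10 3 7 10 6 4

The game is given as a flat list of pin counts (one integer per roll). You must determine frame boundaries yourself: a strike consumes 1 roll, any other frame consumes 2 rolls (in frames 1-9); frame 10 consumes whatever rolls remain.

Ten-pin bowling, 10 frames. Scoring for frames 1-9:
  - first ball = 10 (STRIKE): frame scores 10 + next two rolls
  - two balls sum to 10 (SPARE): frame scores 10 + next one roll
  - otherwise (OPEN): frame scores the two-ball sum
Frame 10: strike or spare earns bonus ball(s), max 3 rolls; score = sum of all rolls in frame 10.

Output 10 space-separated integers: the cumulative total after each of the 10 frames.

Frame 1: SPARE (5+5=10). 10 + next roll (2) = 12. Cumulative: 12
Frame 2: OPEN (2+5=7). Cumulative: 19
Frame 3: SPARE (8+2=10). 10 + next roll (8) = 18. Cumulative: 37
Frame 4: OPEN (8+1=9). Cumulative: 46
Frame 5: STRIKE. 10 + next two rolls (10+9) = 29. Cumulative: 75
Frame 6: STRIKE. 10 + next two rolls (9+1) = 20. Cumulative: 95
Frame 7: SPARE (9+1=10). 10 + next roll (10) = 20. Cumulative: 115
Frame 8: STRIKE. 10 + next two rolls (3+7) = 20. Cumulative: 135
Frame 9: SPARE (3+7=10). 10 + next roll (10) = 20. Cumulative: 155
Frame 10: STRIKE. Sum of all frame-10 rolls (10+6+4) = 20. Cumulative: 175

Answer: 12 19 37 46 75 95 115 135 155 175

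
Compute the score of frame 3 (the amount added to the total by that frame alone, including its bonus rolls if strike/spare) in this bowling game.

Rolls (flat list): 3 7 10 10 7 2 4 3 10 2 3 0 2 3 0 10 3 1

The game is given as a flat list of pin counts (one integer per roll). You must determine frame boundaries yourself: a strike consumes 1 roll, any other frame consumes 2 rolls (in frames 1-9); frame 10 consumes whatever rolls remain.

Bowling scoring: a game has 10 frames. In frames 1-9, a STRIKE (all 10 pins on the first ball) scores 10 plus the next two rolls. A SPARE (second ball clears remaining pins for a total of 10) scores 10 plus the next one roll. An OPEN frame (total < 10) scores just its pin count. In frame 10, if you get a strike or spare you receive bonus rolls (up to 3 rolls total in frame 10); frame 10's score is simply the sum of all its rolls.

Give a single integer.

Answer: 19

Derivation:
Frame 1: SPARE (3+7=10). 10 + next roll (10) = 20. Cumulative: 20
Frame 2: STRIKE. 10 + next two rolls (10+7) = 27. Cumulative: 47
Frame 3: STRIKE. 10 + next two rolls (7+2) = 19. Cumulative: 66
Frame 4: OPEN (7+2=9). Cumulative: 75
Frame 5: OPEN (4+3=7). Cumulative: 82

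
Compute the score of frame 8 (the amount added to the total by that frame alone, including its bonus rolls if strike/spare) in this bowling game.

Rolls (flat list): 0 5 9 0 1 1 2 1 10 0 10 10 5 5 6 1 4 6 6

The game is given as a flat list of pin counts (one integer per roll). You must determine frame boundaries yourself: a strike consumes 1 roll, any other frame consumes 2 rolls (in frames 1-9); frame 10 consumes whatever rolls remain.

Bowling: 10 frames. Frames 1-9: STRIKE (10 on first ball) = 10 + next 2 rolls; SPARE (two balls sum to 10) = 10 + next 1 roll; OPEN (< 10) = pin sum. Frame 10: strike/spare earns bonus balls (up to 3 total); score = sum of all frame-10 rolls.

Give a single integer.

Answer: 16

Derivation:
Frame 1: OPEN (0+5=5). Cumulative: 5
Frame 2: OPEN (9+0=9). Cumulative: 14
Frame 3: OPEN (1+1=2). Cumulative: 16
Frame 4: OPEN (2+1=3). Cumulative: 19
Frame 5: STRIKE. 10 + next two rolls (0+10) = 20. Cumulative: 39
Frame 6: SPARE (0+10=10). 10 + next roll (10) = 20. Cumulative: 59
Frame 7: STRIKE. 10 + next two rolls (5+5) = 20. Cumulative: 79
Frame 8: SPARE (5+5=10). 10 + next roll (6) = 16. Cumulative: 95
Frame 9: OPEN (6+1=7). Cumulative: 102
Frame 10: SPARE. Sum of all frame-10 rolls (4+6+6) = 16. Cumulative: 118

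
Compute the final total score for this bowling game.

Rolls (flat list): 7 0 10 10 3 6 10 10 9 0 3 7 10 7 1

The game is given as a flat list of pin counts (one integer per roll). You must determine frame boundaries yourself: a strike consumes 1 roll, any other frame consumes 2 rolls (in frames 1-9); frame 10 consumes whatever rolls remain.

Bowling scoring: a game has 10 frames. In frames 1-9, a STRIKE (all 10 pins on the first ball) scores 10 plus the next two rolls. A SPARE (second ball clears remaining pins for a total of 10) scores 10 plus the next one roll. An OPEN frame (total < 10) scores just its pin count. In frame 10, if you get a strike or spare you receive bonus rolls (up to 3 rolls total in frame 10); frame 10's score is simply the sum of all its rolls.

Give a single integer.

Frame 1: OPEN (7+0=7). Cumulative: 7
Frame 2: STRIKE. 10 + next two rolls (10+3) = 23. Cumulative: 30
Frame 3: STRIKE. 10 + next two rolls (3+6) = 19. Cumulative: 49
Frame 4: OPEN (3+6=9). Cumulative: 58
Frame 5: STRIKE. 10 + next two rolls (10+9) = 29. Cumulative: 87
Frame 6: STRIKE. 10 + next two rolls (9+0) = 19. Cumulative: 106
Frame 7: OPEN (9+0=9). Cumulative: 115
Frame 8: SPARE (3+7=10). 10 + next roll (10) = 20. Cumulative: 135
Frame 9: STRIKE. 10 + next two rolls (7+1) = 18. Cumulative: 153
Frame 10: OPEN. Sum of all frame-10 rolls (7+1) = 8. Cumulative: 161

Answer: 161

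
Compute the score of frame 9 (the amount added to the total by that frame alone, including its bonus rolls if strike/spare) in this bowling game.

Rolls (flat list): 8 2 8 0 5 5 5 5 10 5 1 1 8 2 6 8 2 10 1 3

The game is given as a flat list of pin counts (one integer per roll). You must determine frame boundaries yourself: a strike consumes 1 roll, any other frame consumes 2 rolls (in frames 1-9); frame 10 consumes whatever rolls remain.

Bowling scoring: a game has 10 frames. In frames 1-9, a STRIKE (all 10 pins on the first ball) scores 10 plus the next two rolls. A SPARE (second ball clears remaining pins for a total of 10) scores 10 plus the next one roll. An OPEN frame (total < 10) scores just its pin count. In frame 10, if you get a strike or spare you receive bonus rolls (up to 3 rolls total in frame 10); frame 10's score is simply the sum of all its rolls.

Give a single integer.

Answer: 20

Derivation:
Frame 1: SPARE (8+2=10). 10 + next roll (8) = 18. Cumulative: 18
Frame 2: OPEN (8+0=8). Cumulative: 26
Frame 3: SPARE (5+5=10). 10 + next roll (5) = 15. Cumulative: 41
Frame 4: SPARE (5+5=10). 10 + next roll (10) = 20. Cumulative: 61
Frame 5: STRIKE. 10 + next two rolls (5+1) = 16. Cumulative: 77
Frame 6: OPEN (5+1=6). Cumulative: 83
Frame 7: OPEN (1+8=9). Cumulative: 92
Frame 8: OPEN (2+6=8). Cumulative: 100
Frame 9: SPARE (8+2=10). 10 + next roll (10) = 20. Cumulative: 120
Frame 10: STRIKE. Sum of all frame-10 rolls (10+1+3) = 14. Cumulative: 134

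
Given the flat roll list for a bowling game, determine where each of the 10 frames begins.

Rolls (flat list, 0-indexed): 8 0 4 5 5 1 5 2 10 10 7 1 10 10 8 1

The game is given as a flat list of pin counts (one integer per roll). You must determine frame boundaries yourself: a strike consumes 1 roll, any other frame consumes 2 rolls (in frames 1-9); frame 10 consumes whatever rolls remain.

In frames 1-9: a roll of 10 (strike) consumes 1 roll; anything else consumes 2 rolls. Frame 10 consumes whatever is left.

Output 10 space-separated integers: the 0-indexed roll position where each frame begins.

Answer: 0 2 4 6 8 9 10 12 13 14

Derivation:
Frame 1 starts at roll index 0: rolls=8,0 (sum=8), consumes 2 rolls
Frame 2 starts at roll index 2: rolls=4,5 (sum=9), consumes 2 rolls
Frame 3 starts at roll index 4: rolls=5,1 (sum=6), consumes 2 rolls
Frame 4 starts at roll index 6: rolls=5,2 (sum=7), consumes 2 rolls
Frame 5 starts at roll index 8: roll=10 (strike), consumes 1 roll
Frame 6 starts at roll index 9: roll=10 (strike), consumes 1 roll
Frame 7 starts at roll index 10: rolls=7,1 (sum=8), consumes 2 rolls
Frame 8 starts at roll index 12: roll=10 (strike), consumes 1 roll
Frame 9 starts at roll index 13: roll=10 (strike), consumes 1 roll
Frame 10 starts at roll index 14: 2 remaining rolls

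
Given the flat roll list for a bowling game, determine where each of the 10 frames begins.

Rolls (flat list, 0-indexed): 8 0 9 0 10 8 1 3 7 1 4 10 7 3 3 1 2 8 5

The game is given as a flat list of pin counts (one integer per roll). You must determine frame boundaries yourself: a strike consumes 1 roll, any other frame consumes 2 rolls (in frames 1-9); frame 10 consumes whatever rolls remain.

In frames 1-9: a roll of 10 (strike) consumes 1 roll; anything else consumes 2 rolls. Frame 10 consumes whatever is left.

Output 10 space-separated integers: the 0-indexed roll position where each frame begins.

Answer: 0 2 4 5 7 9 11 12 14 16

Derivation:
Frame 1 starts at roll index 0: rolls=8,0 (sum=8), consumes 2 rolls
Frame 2 starts at roll index 2: rolls=9,0 (sum=9), consumes 2 rolls
Frame 3 starts at roll index 4: roll=10 (strike), consumes 1 roll
Frame 4 starts at roll index 5: rolls=8,1 (sum=9), consumes 2 rolls
Frame 5 starts at roll index 7: rolls=3,7 (sum=10), consumes 2 rolls
Frame 6 starts at roll index 9: rolls=1,4 (sum=5), consumes 2 rolls
Frame 7 starts at roll index 11: roll=10 (strike), consumes 1 roll
Frame 8 starts at roll index 12: rolls=7,3 (sum=10), consumes 2 rolls
Frame 9 starts at roll index 14: rolls=3,1 (sum=4), consumes 2 rolls
Frame 10 starts at roll index 16: 3 remaining rolls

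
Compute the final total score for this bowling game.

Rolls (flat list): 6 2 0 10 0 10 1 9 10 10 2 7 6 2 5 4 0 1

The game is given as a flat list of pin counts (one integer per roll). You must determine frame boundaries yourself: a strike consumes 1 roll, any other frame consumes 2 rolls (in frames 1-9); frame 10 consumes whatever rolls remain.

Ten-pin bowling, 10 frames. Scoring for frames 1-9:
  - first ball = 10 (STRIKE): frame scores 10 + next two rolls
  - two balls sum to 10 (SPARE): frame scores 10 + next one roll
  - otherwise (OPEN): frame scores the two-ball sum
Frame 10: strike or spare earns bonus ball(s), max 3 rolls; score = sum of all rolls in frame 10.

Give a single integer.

Answer: 117

Derivation:
Frame 1: OPEN (6+2=8). Cumulative: 8
Frame 2: SPARE (0+10=10). 10 + next roll (0) = 10. Cumulative: 18
Frame 3: SPARE (0+10=10). 10 + next roll (1) = 11. Cumulative: 29
Frame 4: SPARE (1+9=10). 10 + next roll (10) = 20. Cumulative: 49
Frame 5: STRIKE. 10 + next two rolls (10+2) = 22. Cumulative: 71
Frame 6: STRIKE. 10 + next two rolls (2+7) = 19. Cumulative: 90
Frame 7: OPEN (2+7=9). Cumulative: 99
Frame 8: OPEN (6+2=8). Cumulative: 107
Frame 9: OPEN (5+4=9). Cumulative: 116
Frame 10: OPEN. Sum of all frame-10 rolls (0+1) = 1. Cumulative: 117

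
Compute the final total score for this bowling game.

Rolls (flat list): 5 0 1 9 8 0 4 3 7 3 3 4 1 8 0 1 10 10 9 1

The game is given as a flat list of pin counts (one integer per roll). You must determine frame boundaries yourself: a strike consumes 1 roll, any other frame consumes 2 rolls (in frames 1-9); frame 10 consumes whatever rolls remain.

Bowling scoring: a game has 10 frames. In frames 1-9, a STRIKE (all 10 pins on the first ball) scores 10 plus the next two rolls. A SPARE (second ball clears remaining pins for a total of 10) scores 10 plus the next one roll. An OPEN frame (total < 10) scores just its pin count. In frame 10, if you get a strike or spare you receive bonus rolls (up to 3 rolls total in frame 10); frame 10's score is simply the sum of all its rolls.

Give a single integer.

Answer: 117

Derivation:
Frame 1: OPEN (5+0=5). Cumulative: 5
Frame 2: SPARE (1+9=10). 10 + next roll (8) = 18. Cumulative: 23
Frame 3: OPEN (8+0=8). Cumulative: 31
Frame 4: OPEN (4+3=7). Cumulative: 38
Frame 5: SPARE (7+3=10). 10 + next roll (3) = 13. Cumulative: 51
Frame 6: OPEN (3+4=7). Cumulative: 58
Frame 7: OPEN (1+8=9). Cumulative: 67
Frame 8: OPEN (0+1=1). Cumulative: 68
Frame 9: STRIKE. 10 + next two rolls (10+9) = 29. Cumulative: 97
Frame 10: STRIKE. Sum of all frame-10 rolls (10+9+1) = 20. Cumulative: 117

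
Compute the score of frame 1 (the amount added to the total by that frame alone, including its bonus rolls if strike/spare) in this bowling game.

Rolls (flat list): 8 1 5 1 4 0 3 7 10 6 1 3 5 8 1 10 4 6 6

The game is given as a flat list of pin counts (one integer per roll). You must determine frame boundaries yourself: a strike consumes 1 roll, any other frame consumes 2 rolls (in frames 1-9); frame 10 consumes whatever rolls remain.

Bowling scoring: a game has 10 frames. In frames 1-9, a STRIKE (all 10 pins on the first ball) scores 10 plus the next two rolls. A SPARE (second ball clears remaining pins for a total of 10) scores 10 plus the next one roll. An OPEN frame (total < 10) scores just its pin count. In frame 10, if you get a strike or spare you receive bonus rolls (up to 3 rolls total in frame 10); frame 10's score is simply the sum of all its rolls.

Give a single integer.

Answer: 9

Derivation:
Frame 1: OPEN (8+1=9). Cumulative: 9
Frame 2: OPEN (5+1=6). Cumulative: 15
Frame 3: OPEN (4+0=4). Cumulative: 19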